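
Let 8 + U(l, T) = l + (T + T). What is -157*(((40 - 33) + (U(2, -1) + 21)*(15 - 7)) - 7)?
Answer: -16328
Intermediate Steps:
U(l, T) = -8 + l + 2*T (U(l, T) = -8 + (l + (T + T)) = -8 + (l + 2*T) = -8 + l + 2*T)
-157*(((40 - 33) + (U(2, -1) + 21)*(15 - 7)) - 7) = -157*(((40 - 33) + ((-8 + 2 + 2*(-1)) + 21)*(15 - 7)) - 7) = -157*((7 + ((-8 + 2 - 2) + 21)*8) - 7) = -157*((7 + (-8 + 21)*8) - 7) = -157*((7 + 13*8) - 7) = -157*((7 + 104) - 7) = -157*(111 - 7) = -157*104 = -16328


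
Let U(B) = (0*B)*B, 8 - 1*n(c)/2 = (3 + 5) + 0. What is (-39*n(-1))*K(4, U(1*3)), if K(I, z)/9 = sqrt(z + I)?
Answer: 0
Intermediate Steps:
n(c) = 0 (n(c) = 16 - 2*((3 + 5) + 0) = 16 - 2*(8 + 0) = 16 - 2*8 = 16 - 16 = 0)
U(B) = 0 (U(B) = 0*B = 0)
K(I, z) = 9*sqrt(I + z) (K(I, z) = 9*sqrt(z + I) = 9*sqrt(I + z))
(-39*n(-1))*K(4, U(1*3)) = (-39*0)*(9*sqrt(4 + 0)) = 0*(9*sqrt(4)) = 0*(9*2) = 0*18 = 0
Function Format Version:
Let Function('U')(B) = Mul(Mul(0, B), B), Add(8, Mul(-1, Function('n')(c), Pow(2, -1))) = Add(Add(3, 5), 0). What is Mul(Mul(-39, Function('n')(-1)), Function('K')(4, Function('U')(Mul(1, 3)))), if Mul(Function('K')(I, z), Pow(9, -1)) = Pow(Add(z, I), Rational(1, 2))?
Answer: 0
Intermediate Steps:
Function('n')(c) = 0 (Function('n')(c) = Add(16, Mul(-2, Add(Add(3, 5), 0))) = Add(16, Mul(-2, Add(8, 0))) = Add(16, Mul(-2, 8)) = Add(16, -16) = 0)
Function('U')(B) = 0 (Function('U')(B) = Mul(0, B) = 0)
Function('K')(I, z) = Mul(9, Pow(Add(I, z), Rational(1, 2))) (Function('K')(I, z) = Mul(9, Pow(Add(z, I), Rational(1, 2))) = Mul(9, Pow(Add(I, z), Rational(1, 2))))
Mul(Mul(-39, Function('n')(-1)), Function('K')(4, Function('U')(Mul(1, 3)))) = Mul(Mul(-39, 0), Mul(9, Pow(Add(4, 0), Rational(1, 2)))) = Mul(0, Mul(9, Pow(4, Rational(1, 2)))) = Mul(0, Mul(9, 2)) = Mul(0, 18) = 0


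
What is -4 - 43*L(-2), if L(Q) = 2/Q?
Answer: 39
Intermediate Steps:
-4 - 43*L(-2) = -4 - 86/(-2) = -4 - 86*(-1)/2 = -4 - 43*(-1) = -4 + 43 = 39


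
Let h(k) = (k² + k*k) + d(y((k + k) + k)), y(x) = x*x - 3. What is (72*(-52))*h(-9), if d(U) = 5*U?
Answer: -14197248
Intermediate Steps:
y(x) = -3 + x² (y(x) = x² - 3 = -3 + x²)
h(k) = -15 + 47*k² (h(k) = (k² + k*k) + 5*(-3 + ((k + k) + k)²) = (k² + k²) + 5*(-3 + (2*k + k)²) = 2*k² + 5*(-3 + (3*k)²) = 2*k² + 5*(-3 + 9*k²) = 2*k² + (-15 + 45*k²) = -15 + 47*k²)
(72*(-52))*h(-9) = (72*(-52))*(-15 + 47*(-9)²) = -3744*(-15 + 47*81) = -3744*(-15 + 3807) = -3744*3792 = -14197248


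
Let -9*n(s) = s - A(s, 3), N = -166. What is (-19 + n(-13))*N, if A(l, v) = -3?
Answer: 26726/9 ≈ 2969.6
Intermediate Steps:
n(s) = -⅓ - s/9 (n(s) = -(s - 1*(-3))/9 = -(s + 3)/9 = -(3 + s)/9 = -⅓ - s/9)
(-19 + n(-13))*N = (-19 + (-⅓ - ⅑*(-13)))*(-166) = (-19 + (-⅓ + 13/9))*(-166) = (-19 + 10/9)*(-166) = -161/9*(-166) = 26726/9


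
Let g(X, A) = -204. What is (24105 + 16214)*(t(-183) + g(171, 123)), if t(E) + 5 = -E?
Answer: -1048294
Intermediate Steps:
t(E) = -5 - E
(24105 + 16214)*(t(-183) + g(171, 123)) = (24105 + 16214)*((-5 - 1*(-183)) - 204) = 40319*((-5 + 183) - 204) = 40319*(178 - 204) = 40319*(-26) = -1048294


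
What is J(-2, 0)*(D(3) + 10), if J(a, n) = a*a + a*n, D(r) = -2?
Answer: 32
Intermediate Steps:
J(a, n) = a² + a*n
J(-2, 0)*(D(3) + 10) = (-2*(-2 + 0))*(-2 + 10) = -2*(-2)*8 = 4*8 = 32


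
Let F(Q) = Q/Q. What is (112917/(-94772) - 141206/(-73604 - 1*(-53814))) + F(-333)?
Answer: 342718039/49356260 ≈ 6.9438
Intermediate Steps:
F(Q) = 1
(112917/(-94772) - 141206/(-73604 - 1*(-53814))) + F(-333) = (112917/(-94772) - 141206/(-73604 - 1*(-53814))) + 1 = (112917*(-1/94772) - 141206/(-73604 + 53814)) + 1 = (-5943/4988 - 141206/(-19790)) + 1 = (-5943/4988 - 141206*(-1/19790)) + 1 = (-5943/4988 + 70603/9895) + 1 = 293361779/49356260 + 1 = 342718039/49356260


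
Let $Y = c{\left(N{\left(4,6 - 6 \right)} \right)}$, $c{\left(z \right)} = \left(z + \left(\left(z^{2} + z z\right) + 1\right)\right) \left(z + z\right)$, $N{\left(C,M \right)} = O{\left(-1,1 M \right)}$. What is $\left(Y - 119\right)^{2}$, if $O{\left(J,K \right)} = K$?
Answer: $14161$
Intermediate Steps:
$N{\left(C,M \right)} = M$ ($N{\left(C,M \right)} = 1 M = M$)
$c{\left(z \right)} = 2 z \left(1 + z + 2 z^{2}\right)$ ($c{\left(z \right)} = \left(z + \left(\left(z^{2} + z^{2}\right) + 1\right)\right) 2 z = \left(z + \left(2 z^{2} + 1\right)\right) 2 z = \left(z + \left(1 + 2 z^{2}\right)\right) 2 z = \left(1 + z + 2 z^{2}\right) 2 z = 2 z \left(1 + z + 2 z^{2}\right)$)
$Y = 0$ ($Y = 2 \left(6 - 6\right) \left(1 + \left(6 - 6\right) + 2 \left(6 - 6\right)^{2}\right) = 2 \cdot 0 \left(1 + 0 + 2 \cdot 0^{2}\right) = 2 \cdot 0 \left(1 + 0 + 2 \cdot 0\right) = 2 \cdot 0 \left(1 + 0 + 0\right) = 2 \cdot 0 \cdot 1 = 0$)
$\left(Y - 119\right)^{2} = \left(0 - 119\right)^{2} = \left(-119\right)^{2} = 14161$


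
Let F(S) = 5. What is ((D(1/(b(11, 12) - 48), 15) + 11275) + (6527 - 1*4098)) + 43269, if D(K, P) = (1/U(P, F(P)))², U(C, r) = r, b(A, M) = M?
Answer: 1424326/25 ≈ 56973.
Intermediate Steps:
D(K, P) = 1/25 (D(K, P) = (1/5)² = (⅕)² = 1/25)
((D(1/(b(11, 12) - 48), 15) + 11275) + (6527 - 1*4098)) + 43269 = ((1/25 + 11275) + (6527 - 1*4098)) + 43269 = (281876/25 + (6527 - 4098)) + 43269 = (281876/25 + 2429) + 43269 = 342601/25 + 43269 = 1424326/25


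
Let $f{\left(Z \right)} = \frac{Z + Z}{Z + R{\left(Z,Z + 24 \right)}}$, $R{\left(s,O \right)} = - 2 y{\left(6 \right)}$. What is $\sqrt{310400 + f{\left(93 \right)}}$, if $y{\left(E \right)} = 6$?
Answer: $\frac{7 \sqrt{513114}}{9} \approx 557.14$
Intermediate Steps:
$R{\left(s,O \right)} = -12$ ($R{\left(s,O \right)} = \left(-2\right) 6 = -12$)
$f{\left(Z \right)} = \frac{2 Z}{-12 + Z}$ ($f{\left(Z \right)} = \frac{Z + Z}{Z - 12} = \frac{2 Z}{-12 + Z}$)
$\sqrt{310400 + f{\left(93 \right)}} = \sqrt{310400 + 2 \cdot 93 \frac{1}{-12 + 93}} = \sqrt{310400 + 2 \cdot 93 \cdot \frac{1}{81}} = \sqrt{310400 + \frac{62}{27}} = \sqrt{\frac{8380862}{27}} = \frac{7 \sqrt{513114}}{9}$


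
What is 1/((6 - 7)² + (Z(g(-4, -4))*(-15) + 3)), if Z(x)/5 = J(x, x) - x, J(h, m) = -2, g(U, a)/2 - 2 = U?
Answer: -1/146 ≈ -0.0068493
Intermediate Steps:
g(U, a) = 4 + 2*U
Z(x) = -10 - 5*x (Z(x) = 5*(-2 - x) = -10 - 5*x)
1/((6 - 7)² + (Z(g(-4, -4))*(-15) + 3)) = 1/((6 - 7)² + ((-10 - 5*(4 + 2*(-4)))*(-15) + 3)) = 1/((-1)² + ((-10 - 5*(4 - 8))*(-15) + 3)) = 1/(1 + ((-10 - 5*(-4))*(-15) + 3)) = 1/(1 + ((-10 + 20)*(-15) + 3)) = 1/(1 + (10*(-15) + 3)) = 1/(1 + (-150 + 3)) = 1/(1 - 147) = 1/(-146) = -1/146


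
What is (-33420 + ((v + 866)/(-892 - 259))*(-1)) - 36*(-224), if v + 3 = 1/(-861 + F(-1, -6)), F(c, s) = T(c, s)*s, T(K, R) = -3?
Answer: -24602021800/970293 ≈ -25355.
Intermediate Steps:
F(c, s) = -3*s
v = -2530/843 (v = -3 + 1/(-861 - 3*(-6)) = -3 + 1/(-861 + 18) = -3 + 1/(-843) = -3 - 1/843 = -2530/843 ≈ -3.0012)
(-33420 + ((v + 866)/(-892 - 259))*(-1)) - 36*(-224) = (-33420 + ((-2530/843 + 866)/(-892 - 259))*(-1)) - 36*(-224) = (-33420 + ((727508/843)/(-1151))*(-1)) + 8064 = (-33420 + ((727508/843)*(-1/1151))*(-1)) + 8064 = (-33420 - 727508/970293*(-1)) + 8064 = (-33420 + 727508/970293) + 8064 = -32426464552/970293 + 8064 = -24602021800/970293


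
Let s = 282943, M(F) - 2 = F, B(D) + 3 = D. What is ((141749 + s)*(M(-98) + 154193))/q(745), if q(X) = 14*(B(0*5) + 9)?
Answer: 5453646927/7 ≈ 7.7909e+8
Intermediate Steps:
B(D) = -3 + D
M(F) = 2 + F
q(X) = 84 (q(X) = 14*((-3 + 0*5) + 9) = 14*((-3 + 0) + 9) = 14*(-3 + 9) = 14*6 = 84)
((141749 + s)*(M(-98) + 154193))/q(745) = ((141749 + 282943)*((2 - 98) + 154193))/84 = (424692*(-96 + 154193))*(1/84) = (424692*154097)*(1/84) = 65443763124*(1/84) = 5453646927/7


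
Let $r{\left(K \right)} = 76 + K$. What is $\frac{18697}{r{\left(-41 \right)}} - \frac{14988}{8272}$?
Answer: $\frac{5504893}{10340} \approx 532.39$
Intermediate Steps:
$\frac{18697}{r{\left(-41 \right)}} - \frac{14988}{8272} = \frac{18697}{76 - 41} - \frac{14988}{8272} = \frac{18697}{35} - \frac{3747}{2068} = 18697 \cdot \frac{1}{35} - \frac{3747}{2068} = \frac{2671}{5} - \frac{3747}{2068} = \frac{5504893}{10340}$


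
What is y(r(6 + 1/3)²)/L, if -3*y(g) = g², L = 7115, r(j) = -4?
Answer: -256/21345 ≈ -0.011993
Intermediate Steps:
y(g) = -g²/3
y(r(6 + 1/3)²)/L = -((-4)²)²/3/7115 = -⅓*16²*(1/7115) = -⅓*256*(1/7115) = -256/3*1/7115 = -256/21345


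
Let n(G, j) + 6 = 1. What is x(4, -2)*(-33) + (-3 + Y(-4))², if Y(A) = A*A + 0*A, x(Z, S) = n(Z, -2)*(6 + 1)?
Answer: 1324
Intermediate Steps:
n(G, j) = -5 (n(G, j) = -6 + 1 = -5)
x(Z, S) = -35 (x(Z, S) = -5*(6 + 1) = -5*7 = -35)
Y(A) = A² (Y(A) = A² + 0 = A²)
x(4, -2)*(-33) + (-3 + Y(-4))² = -35*(-33) + (-3 + (-4)²)² = 1155 + (-3 + 16)² = 1155 + 13² = 1155 + 169 = 1324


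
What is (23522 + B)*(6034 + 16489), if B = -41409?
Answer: -402868901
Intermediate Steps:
(23522 + B)*(6034 + 16489) = (23522 - 41409)*(6034 + 16489) = -17887*22523 = -402868901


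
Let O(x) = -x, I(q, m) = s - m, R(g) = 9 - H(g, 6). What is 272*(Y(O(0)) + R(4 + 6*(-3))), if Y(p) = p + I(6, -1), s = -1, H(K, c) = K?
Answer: 6256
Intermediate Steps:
R(g) = 9 - g
I(q, m) = -1 - m
Y(p) = p (Y(p) = p + (-1 - 1*(-1)) = p + (-1 + 1) = p + 0 = p)
272*(Y(O(0)) + R(4 + 6*(-3))) = 272*(-1*0 + (9 - (4 + 6*(-3)))) = 272*(0 + (9 - (4 - 18))) = 272*(0 + (9 - 1*(-14))) = 272*(0 + (9 + 14)) = 272*(0 + 23) = 272*23 = 6256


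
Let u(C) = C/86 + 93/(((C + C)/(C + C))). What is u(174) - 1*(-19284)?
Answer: 833298/43 ≈ 19379.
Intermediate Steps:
u(C) = 93 + C/86 (u(C) = C*(1/86) + 93/(((2*C)/((2*C)))) = C/86 + 93/(((2*C)*(1/(2*C)))) = C/86 + 93/1 = C/86 + 93*1 = C/86 + 93 = 93 + C/86)
u(174) - 1*(-19284) = (93 + (1/86)*174) - 1*(-19284) = (93 + 87/43) + 19284 = 4086/43 + 19284 = 833298/43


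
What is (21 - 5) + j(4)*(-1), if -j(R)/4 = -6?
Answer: -8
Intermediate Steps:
j(R) = 24 (j(R) = -4*(-6) = 24)
(21 - 5) + j(4)*(-1) = (21 - 5) + 24*(-1) = 16 - 24 = -8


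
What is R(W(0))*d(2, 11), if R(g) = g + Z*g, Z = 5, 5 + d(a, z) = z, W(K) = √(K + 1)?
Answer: 36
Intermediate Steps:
W(K) = √(1 + K)
d(a, z) = -5 + z
R(g) = 6*g (R(g) = g + 5*g = 6*g)
R(W(0))*d(2, 11) = (6*√(1 + 0))*(-5 + 11) = (6*√1)*6 = (6*1)*6 = 6*6 = 36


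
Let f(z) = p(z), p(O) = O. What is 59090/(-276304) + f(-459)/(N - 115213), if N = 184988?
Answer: -2124914143/9639555800 ≈ -0.22044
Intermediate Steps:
f(z) = z
59090/(-276304) + f(-459)/(N - 115213) = 59090/(-276304) - 459/(184988 - 115213) = 59090*(-1/276304) - 459/69775 = -29545/138152 - 459*1/69775 = -29545/138152 - 459/69775 = -2124914143/9639555800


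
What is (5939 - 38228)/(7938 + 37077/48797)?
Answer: -525202111/129129221 ≈ -4.0673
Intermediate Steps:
(5939 - 38228)/(7938 + 37077/48797) = -32289/(7938 + 37077*(1/48797)) = -32289/(7938 + 37077/48797) = -32289/387387663/48797 = -32289*48797/387387663 = -525202111/129129221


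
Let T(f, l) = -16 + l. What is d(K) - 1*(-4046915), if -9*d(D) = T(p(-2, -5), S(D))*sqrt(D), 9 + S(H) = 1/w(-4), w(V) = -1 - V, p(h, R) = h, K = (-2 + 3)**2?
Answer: 109266779/27 ≈ 4.0469e+6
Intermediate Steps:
K = 1 (K = 1**2 = 1)
S(H) = -26/3 (S(H) = -9 + 1/(-1 - 1*(-4)) = -9 + 1/(-1 + 4) = -9 + 1/3 = -26/3)
d(D) = 74*sqrt(D)/27 (d(D) = -(-16 - 26/3)*sqrt(D)/9 = -(-74)*sqrt(D)/27 = 74*sqrt(D)/27)
d(K) - 1*(-4046915) = 74*sqrt(1)/27 - 1*(-4046915) = (74/27)*1 + 4046915 = 74/27 + 4046915 = 109266779/27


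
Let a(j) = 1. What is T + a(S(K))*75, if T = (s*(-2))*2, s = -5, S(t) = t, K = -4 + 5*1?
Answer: 95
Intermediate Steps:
K = 1 (K = -4 + 5 = 1)
T = 20 (T = -5*(-2)*2 = 10*2 = 20)
T + a(S(K))*75 = 20 + 1*75 = 20 + 75 = 95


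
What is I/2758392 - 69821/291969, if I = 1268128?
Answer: 2467505225/11185624359 ≈ 0.22060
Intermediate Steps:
I/2758392 - 69821/291969 = 1268128/2758392 - 69821/291969 = 1268128*(1/2758392) - 69821*1/291969 = 158516/344799 - 69821/291969 = 2467505225/11185624359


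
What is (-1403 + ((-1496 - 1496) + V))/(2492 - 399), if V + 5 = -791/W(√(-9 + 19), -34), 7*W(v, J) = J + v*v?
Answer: -100063/50232 ≈ -1.9920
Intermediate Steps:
W(v, J) = J/7 + v²/7 (W(v, J) = (J + v*v)/7 = (J + v²)/7 = J/7 + v²/7)
V = 5417/24 (V = -5 - 791/((⅐)*(-34) + (√(-9 + 19))²/7) = -5 - 791/(-34/7 + (√10)²/7) = -5 - 791/(-34/7 + (⅐)*10) = -5 - 791/(-34/7 + 10/7) = -5 - 791/(-24/7) = -5 - 791*(-7/24) = -5 + 5537/24 = 5417/24 ≈ 225.71)
(-1403 + ((-1496 - 1496) + V))/(2492 - 399) = (-1403 + ((-1496 - 1496) + 5417/24))/(2492 - 399) = (-1403 + (-2992 + 5417/24))/2093 = (-1403 - 66391/24)*(1/2093) = -100063/24*1/2093 = -100063/50232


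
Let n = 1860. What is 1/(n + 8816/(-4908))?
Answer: 1227/2280016 ≈ 0.00053815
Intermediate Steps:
1/(n + 8816/(-4908)) = 1/(1860 + 8816/(-4908)) = 1/(1860 + 8816*(-1/4908)) = 1/(1860 - 2204/1227) = 1/(2280016/1227) = 1227/2280016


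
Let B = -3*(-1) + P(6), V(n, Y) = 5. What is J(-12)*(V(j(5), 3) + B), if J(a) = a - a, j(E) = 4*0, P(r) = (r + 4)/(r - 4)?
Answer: 0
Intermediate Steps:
P(r) = (4 + r)/(-4 + r)
j(E) = 0
B = 8 (B = -3*(-1) + (4 + 6)/(-4 + 6) = 3 + 10/2 = 3 + (½)*10 = 3 + 5 = 8)
J(a) = 0
J(-12)*(V(j(5), 3) + B) = 0*(5 + 8) = 0*13 = 0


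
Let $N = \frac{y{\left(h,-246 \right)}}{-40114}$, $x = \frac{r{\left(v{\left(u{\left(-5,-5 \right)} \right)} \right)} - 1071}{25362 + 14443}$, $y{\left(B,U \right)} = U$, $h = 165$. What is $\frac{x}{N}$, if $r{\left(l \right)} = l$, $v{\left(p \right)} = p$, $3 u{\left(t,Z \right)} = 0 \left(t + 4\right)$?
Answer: $- \frac{7160349}{1632005} \approx -4.3875$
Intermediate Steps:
$u{\left(t,Z \right)} = 0$ ($u{\left(t,Z \right)} = \frac{0 \left(t + 4\right)}{3} = \frac{0 \left(4 + t\right)}{3} = \frac{1}{3} \cdot 0 = 0$)
$x = - \frac{1071}{39805}$ ($x = \frac{0 - 1071}{25362 + 14443} = - \frac{1071}{39805} \approx -0.026906$)
$N = \frac{123}{20057}$ ($N = - \frac{246}{-40114} = \left(-246\right) \left(- \frac{1}{40114}\right) = \frac{123}{20057} \approx 0.0061325$)
$\frac{x}{N} = - \frac{1071}{39805 \cdot \frac{123}{20057}} = \left(- \frac{1071}{39805}\right) \frac{20057}{123} = - \frac{7160349}{1632005}$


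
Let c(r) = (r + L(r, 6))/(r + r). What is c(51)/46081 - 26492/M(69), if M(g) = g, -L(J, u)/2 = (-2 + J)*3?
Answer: -41506452557/108106026 ≈ -383.94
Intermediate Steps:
L(J, u) = 12 - 6*J (L(J, u) = -2*(-2 + J)*3 = -2*(-6 + 3*J) = 12 - 6*J)
c(r) = (12 - 5*r)/(2*r) (c(r) = (r + (12 - 6*r))/(r + r) = (12 - 5*r)/((2*r)) = (12 - 5*r)*(1/(2*r)) = (12 - 5*r)/(2*r))
c(51)/46081 - 26492/M(69) = (-5/2 + 6/51)/46081 - 26492/69 = (-5/2 + 6*(1/51))*(1/46081) - 26492*1/69 = (-5/2 + 2/17)*(1/46081) - 26492/69 = -81/34*1/46081 - 26492/69 = -81/1566754 - 26492/69 = -41506452557/108106026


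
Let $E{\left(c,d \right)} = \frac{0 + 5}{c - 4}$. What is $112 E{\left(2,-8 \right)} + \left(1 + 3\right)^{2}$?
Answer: $-264$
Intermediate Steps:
$E{\left(c,d \right)} = \frac{5}{-4 + c}$
$112 E{\left(2,-8 \right)} + \left(1 + 3\right)^{2} = 112 \frac{5}{-4 + 2} + \left(1 + 3\right)^{2} = 112 \frac{5}{-2} + 4^{2} = 112 \cdot 5 \left(- \frac{1}{2}\right) + 16 = 112 \left(- \frac{5}{2}\right) + 16 = -280 + 16 = -264$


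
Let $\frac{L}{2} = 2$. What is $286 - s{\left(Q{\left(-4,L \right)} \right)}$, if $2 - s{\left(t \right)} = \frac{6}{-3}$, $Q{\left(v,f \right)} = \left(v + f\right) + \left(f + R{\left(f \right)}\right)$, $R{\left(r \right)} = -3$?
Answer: $282$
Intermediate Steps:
$L = 4$ ($L = 2 \cdot 2 = 4$)
$Q{\left(v,f \right)} = -3 + v + 2 f$ ($Q{\left(v,f \right)} = \left(v + f\right) + \left(f - 3\right) = \left(f + v\right) + \left(-3 + f\right) = -3 + v + 2 f$)
$s{\left(t \right)} = 4$ ($s{\left(t \right)} = 2 - \frac{6}{-3} = 2 - 6 \left(- \frac{1}{3}\right) = 2 - -2 = 2 + 2 = 4$)
$286 - s{\left(Q{\left(-4,L \right)} \right)} = 286 - 4 = 282$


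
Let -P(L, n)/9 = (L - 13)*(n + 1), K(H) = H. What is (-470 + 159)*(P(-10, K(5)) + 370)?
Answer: -501332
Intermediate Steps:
P(L, n) = -9*(1 + n)*(-13 + L) (P(L, n) = -9*(L - 13)*(n + 1) = -9*(-13 + L)*(1 + n) = -9*(1 + n)*(-13 + L))
(-470 + 159)*(P(-10, K(5)) + 370) = (-470 + 159)*((117 - 9*(-10) + 117*5 - 9*(-10)*5) + 370) = -311*((117 + 90 + 585 + 450) + 370) = -311*(1242 + 370) = -311*1612 = -501332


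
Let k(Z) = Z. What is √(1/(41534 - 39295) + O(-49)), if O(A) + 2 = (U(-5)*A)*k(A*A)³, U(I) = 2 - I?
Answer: I*√23800100304296986106/2239 ≈ 2.1789e+6*I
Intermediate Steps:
O(A) = -2 + 7*A⁷ (O(A) = -2 + ((2 - 1*(-5))*A)*(A*A)³ = -2 + ((2 + 5)*A)*(A²)³ = -2 + (7*A)*A⁶ = -2 + 7*A⁷)
√(1/(41534 - 39295) + O(-49)) = √(1/(41534 - 39295) + (-2 + 7*(-49)⁷)) = √(1/2239 + (-2 + 7*(-678223072849))) = √(1/2239 + (-2 - 4747561509943)) = √(1/2239 - 4747561509945) = √(-10629790220766854/2239) = I*√23800100304296986106/2239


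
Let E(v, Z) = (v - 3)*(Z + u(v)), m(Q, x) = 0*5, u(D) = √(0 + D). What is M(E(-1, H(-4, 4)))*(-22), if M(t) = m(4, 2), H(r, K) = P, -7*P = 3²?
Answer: 0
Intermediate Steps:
P = -9/7 (P = -⅐*3² = -⅐*9 = -9/7 ≈ -1.2857)
H(r, K) = -9/7
u(D) = √D
m(Q, x) = 0
E(v, Z) = (-3 + v)*(Z + √v) (E(v, Z) = (v - 3)*(Z + √v) = (-3 + v)*(Z + √v))
M(t) = 0
M(E(-1, H(-4, 4)))*(-22) = 0*(-22) = 0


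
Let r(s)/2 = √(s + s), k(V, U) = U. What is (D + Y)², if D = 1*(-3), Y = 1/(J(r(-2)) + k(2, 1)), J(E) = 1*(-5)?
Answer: 169/16 ≈ 10.563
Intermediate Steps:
r(s) = 2*√2*√s (r(s) = 2*√(s + s) = 2*√(2*s) = 2*(√2*√s) = 2*√2*√s)
J(E) = -5
Y = -¼ (Y = 1/(-5 + 1) = 1/(-4) = -¼ ≈ -0.25000)
D = -3
(D + Y)² = (-3 - ¼)² = (-13/4)² = 169/16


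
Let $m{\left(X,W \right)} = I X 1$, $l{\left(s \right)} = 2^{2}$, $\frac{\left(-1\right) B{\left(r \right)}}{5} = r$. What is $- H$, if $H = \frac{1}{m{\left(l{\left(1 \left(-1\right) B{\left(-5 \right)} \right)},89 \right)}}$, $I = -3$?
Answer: $\frac{1}{12} \approx 0.083333$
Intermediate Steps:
$B{\left(r \right)} = - 5 r$
$l{\left(s \right)} = 4$
$m{\left(X,W \right)} = - 3 X$ ($m{\left(X,W \right)} = - 3 X 1 = - 3 X$)
$H = - \frac{1}{12}$ ($H = \frac{1}{\left(-3\right) 4} = \frac{1}{-12} = - \frac{1}{12} \approx -0.083333$)
$- H = \left(-1\right) \left(- \frac{1}{12}\right) = \frac{1}{12}$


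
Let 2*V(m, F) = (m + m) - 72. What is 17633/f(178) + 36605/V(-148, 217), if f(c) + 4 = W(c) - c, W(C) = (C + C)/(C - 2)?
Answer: -432631763/1457096 ≈ -296.91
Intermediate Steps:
W(C) = 2*C/(-2 + C) (W(C) = (2*C)/(-2 + C) = 2*C/(-2 + C))
V(m, F) = -36 + m (V(m, F) = ((m + m) - 72)/2 = (2*m - 72)/2 = (-72 + 2*m)/2 = -36 + m)
f(c) = -4 - c + 2*c/(-2 + c) (f(c) = -4 + (2*c/(-2 + c) - c) = -4 + (-c + 2*c/(-2 + c)) = -4 - c + 2*c/(-2 + c))
17633/f(178) + 36605/V(-148, 217) = 17633/(((8 - 1*178²)/(-2 + 178))) + 36605/(-36 - 148) = 17633/(((8 - 1*31684)/176)) + 36605/(-184) = 17633/(((8 - 31684)/176)) + 36605*(-1/184) = 17633/(((1/176)*(-31676))) - 36605/184 = 17633/(-7919/44) - 36605/184 = 17633*(-44/7919) - 36605/184 = -775852/7919 - 36605/184 = -432631763/1457096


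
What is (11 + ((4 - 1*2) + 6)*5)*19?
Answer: 969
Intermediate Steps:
(11 + ((4 - 1*2) + 6)*5)*19 = (11 + ((4 - 2) + 6)*5)*19 = (11 + (2 + 6)*5)*19 = (11 + 8*5)*19 = (11 + 40)*19 = 51*19 = 969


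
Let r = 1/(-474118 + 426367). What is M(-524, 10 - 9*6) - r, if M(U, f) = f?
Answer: -2101043/47751 ≈ -44.000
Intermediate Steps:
r = -1/47751 (r = 1/(-47751) = -1/47751 ≈ -2.0942e-5)
M(-524, 10 - 9*6) - r = (10 - 9*6) - 1*(-1/47751) = (10 - 54) + 1/47751 = -44 + 1/47751 = -2101043/47751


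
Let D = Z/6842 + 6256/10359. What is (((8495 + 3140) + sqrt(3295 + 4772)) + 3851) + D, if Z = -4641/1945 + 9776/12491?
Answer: 26666984069301015151/1721938819628610 + sqrt(8067) ≈ 15576.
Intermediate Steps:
Z = -38956411/24294995 (Z = -4641*1/1945 + 9776*(1/12491) = -4641/1945 + 9776/12491 = -38956411/24294995 ≈ -1.6035)
D = 1039508532360691/1721938819628610 (D = -38956411/24294995/6842 + 6256/10359 = -38956411/24294995*1/6842 + 6256*(1/10359) = -38956411/166226355790 + 6256/10359 = 1039508532360691/1721938819628610 ≈ 0.60369)
(((8495 + 3140) + sqrt(3295 + 4772)) + 3851) + D = (((8495 + 3140) + sqrt(3295 + 4772)) + 3851) + 1039508532360691/1721938819628610 = ((11635 + sqrt(8067)) + 3851) + 1039508532360691/1721938819628610 = (15486 + sqrt(8067)) + 1039508532360691/1721938819628610 = 26666984069301015151/1721938819628610 + sqrt(8067)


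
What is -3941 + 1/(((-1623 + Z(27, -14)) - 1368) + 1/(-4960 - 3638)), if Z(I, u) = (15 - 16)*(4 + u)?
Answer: -101010356897/25630639 ≈ -3941.0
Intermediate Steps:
Z(I, u) = -4 - u (Z(I, u) = -(4 + u) = -4 - u)
-3941 + 1/(((-1623 + Z(27, -14)) - 1368) + 1/(-4960 - 3638)) = -3941 + 1/(((-1623 + (-4 - 1*(-14))) - 1368) + 1/(-4960 - 3638)) = -3941 + 1/(((-1623 + (-4 + 14)) - 1368) + 1/(-8598)) = -3941 + 1/(((-1623 + 10) - 1368) - 1/8598) = -3941 + 1/((-1613 - 1368) - 1/8598) = -3941 + 1/(-2981 - 1/8598) = -3941 + 1/(-25630639/8598) = -3941 - 8598/25630639 = -101010356897/25630639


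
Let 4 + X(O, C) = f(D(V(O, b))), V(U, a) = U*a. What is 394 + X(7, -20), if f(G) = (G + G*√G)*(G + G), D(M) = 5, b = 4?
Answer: 440 + 50*√5 ≈ 551.80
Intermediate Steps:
f(G) = 2*G*(G + G^(3/2)) (f(G) = (G + G^(3/2))*(2*G) = 2*G*(G + G^(3/2)))
X(O, C) = 46 + 50*√5 (X(O, C) = -4 + (2*5² + 2*5^(5/2)) = -4 + (2*25 + 2*(25*√5)) = -4 + (50 + 50*√5) = 46 + 50*√5)
394 + X(7, -20) = 394 + (46 + 50*√5) = 440 + 50*√5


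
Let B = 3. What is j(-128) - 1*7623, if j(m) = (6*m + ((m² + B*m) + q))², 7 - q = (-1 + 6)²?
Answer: 231458173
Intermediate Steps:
q = -18 (q = 7 - (-1 + 6)² = 7 - 1*5² = 7 - 1*25 = 7 - 25 = -18)
j(m) = (-18 + m² + 9*m)² (j(m) = (6*m + ((m² + 3*m) - 18))² = (6*m + (-18 + m² + 3*m))² = (-18 + m² + 9*m)²)
j(-128) - 1*7623 = (-18 + (-128)² + 9*(-128))² - 1*7623 = (-18 + 16384 - 1152)² - 7623 = 15214² - 7623 = 231465796 - 7623 = 231458173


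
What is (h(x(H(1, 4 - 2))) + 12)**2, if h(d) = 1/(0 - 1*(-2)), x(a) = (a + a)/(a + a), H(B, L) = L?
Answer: 625/4 ≈ 156.25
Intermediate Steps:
x(a) = 1 (x(a) = (2*a)/((2*a)) = (2*a)*(1/(2*a)) = 1)
h(d) = 1/2 (h(d) = 1/(0 + 2) = 1/2)
(h(x(H(1, 4 - 2))) + 12)**2 = (1/2 + 12)**2 = (25/2)**2 = 625/4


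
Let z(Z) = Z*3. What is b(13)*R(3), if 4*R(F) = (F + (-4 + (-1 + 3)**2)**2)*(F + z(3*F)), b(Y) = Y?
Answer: 585/2 ≈ 292.50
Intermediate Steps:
z(Z) = 3*Z
R(F) = 5*F**2/2 (R(F) = ((F + (-4 + (-1 + 3)**2)**2)*(F + 3*(3*F)))/4 = ((F + (-4 + 2**2)**2)*(F + 9*F))/4 = ((F + (-4 + 4)**2)*(10*F))/4 = ((F + 0**2)*(10*F))/4 = ((F + 0)*(10*F))/4 = (F*(10*F))/4 = (10*F**2)/4 = 5*F**2/2)
b(13)*R(3) = 13*((5/2)*3**2) = 13*((5/2)*9) = 13*(45/2) = 585/2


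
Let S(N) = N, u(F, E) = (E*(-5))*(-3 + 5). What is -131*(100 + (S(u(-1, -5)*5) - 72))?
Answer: -36418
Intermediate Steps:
u(F, E) = -10*E (u(F, E) = -5*E*2 = -10*E)
-131*(100 + (S(u(-1, -5)*5) - 72)) = -131*(100 + (-10*(-5)*5 - 72)) = -131*(100 + (50*5 - 72)) = -131*(100 + (250 - 72)) = -131*(100 + 178) = -131*278 = -36418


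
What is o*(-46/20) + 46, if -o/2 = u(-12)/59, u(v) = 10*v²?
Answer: 9338/59 ≈ 158.27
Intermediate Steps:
o = -2880/59 (o = -2*10*(-12)²/59 = -2*10*144/59 = -2880/59 ≈ -48.814)
o*(-46/20) + 46 = -(-132480)/(59*20) + 46 = -2880/59*(-23/10) + 46 = 6624/59 + 46 = 9338/59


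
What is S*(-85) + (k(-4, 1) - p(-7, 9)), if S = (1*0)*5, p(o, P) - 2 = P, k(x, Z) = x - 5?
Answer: -20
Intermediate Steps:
k(x, Z) = -5 + x
p(o, P) = 2 + P
S = 0 (S = 0*5 = 0)
S*(-85) + (k(-4, 1) - p(-7, 9)) = 0*(-85) + ((-5 - 4) - (2 + 9)) = 0 + (-9 - 1*11) = 0 + (-9 - 11) = 0 - 20 = -20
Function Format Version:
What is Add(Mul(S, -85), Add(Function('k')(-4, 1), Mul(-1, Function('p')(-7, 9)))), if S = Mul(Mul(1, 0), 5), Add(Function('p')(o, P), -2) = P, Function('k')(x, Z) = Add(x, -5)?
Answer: -20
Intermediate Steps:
Function('k')(x, Z) = Add(-5, x)
Function('p')(o, P) = Add(2, P)
S = 0 (S = Mul(0, 5) = 0)
Add(Mul(S, -85), Add(Function('k')(-4, 1), Mul(-1, Function('p')(-7, 9)))) = Add(Mul(0, -85), Add(Add(-5, -4), Mul(-1, Add(2, 9)))) = Add(0, Add(-9, Mul(-1, 11))) = Add(0, Add(-9, -11)) = Add(0, -20) = -20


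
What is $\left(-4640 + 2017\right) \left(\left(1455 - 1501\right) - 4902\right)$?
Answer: $12978604$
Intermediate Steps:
$\left(-4640 + 2017\right) \left(\left(1455 - 1501\right) - 4902\right) = - 2623 \left(-46 - 4902\right) = \left(-2623\right) \left(-4948\right) = 12978604$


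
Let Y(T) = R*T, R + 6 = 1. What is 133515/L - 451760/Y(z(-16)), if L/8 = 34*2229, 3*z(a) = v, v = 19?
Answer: 54780178971/3839824 ≈ 14266.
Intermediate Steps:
R = -5 (R = -6 + 1 = -5)
z(a) = 19/3 (z(a) = (⅓)*19 = 19/3)
Y(T) = -5*T
L = 606288 (L = 8*(34*2229) = 8*75786 = 606288)
133515/L - 451760/Y(z(-16)) = 133515/606288 - 451760/((-5*19/3)) = 133515*(1/606288) - 451760/(-95/3) = 44505/202096 - 451760*(-3/95) = 44505/202096 + 271056/19 = 54780178971/3839824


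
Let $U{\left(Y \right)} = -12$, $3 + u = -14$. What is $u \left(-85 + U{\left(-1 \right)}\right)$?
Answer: $1649$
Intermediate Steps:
$u = -17$ ($u = -3 - 14 = -17$)
$u \left(-85 + U{\left(-1 \right)}\right) = - 17 \left(-85 - 12\right) = \left(-17\right) \left(-97\right) = 1649$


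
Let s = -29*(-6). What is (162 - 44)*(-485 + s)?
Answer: -36698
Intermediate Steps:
s = 174
(162 - 44)*(-485 + s) = (162 - 44)*(-485 + 174) = 118*(-311) = -36698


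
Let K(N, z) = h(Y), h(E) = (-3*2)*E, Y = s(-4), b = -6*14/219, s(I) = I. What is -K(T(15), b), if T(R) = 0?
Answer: -24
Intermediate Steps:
b = -28/73 (b = -84*1/219 = -28/73 ≈ -0.38356)
Y = -4
h(E) = -6*E
K(N, z) = 24 (K(N, z) = -6*(-4) = 24)
-K(T(15), b) = -1*24 = -24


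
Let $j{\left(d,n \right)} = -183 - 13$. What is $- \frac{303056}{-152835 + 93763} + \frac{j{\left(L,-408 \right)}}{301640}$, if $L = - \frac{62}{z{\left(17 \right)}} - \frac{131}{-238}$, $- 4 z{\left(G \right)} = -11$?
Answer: $\frac{54929227}{10708220} \approx 5.1296$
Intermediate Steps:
$z{\left(G \right)} = \frac{11}{4}$ ($z{\left(G \right)} = \left(- \frac{1}{4}\right) \left(-11\right) = \frac{11}{4}$)
$L = - \frac{57583}{2618}$ ($L = - \frac{62}{\frac{11}{4}} - \frac{131}{-238} = \left(-62\right) \frac{4}{11} - - \frac{131}{238} = - \frac{248}{11} + \frac{131}{238} = - \frac{57583}{2618} \approx -21.995$)
$j{\left(d,n \right)} = -196$
$- \frac{303056}{-152835 + 93763} + \frac{j{\left(L,-408 \right)}}{301640} = - \frac{303056}{-152835 + 93763} - \frac{196}{301640} = - \frac{303056}{-59072} - \frac{49}{75410} = \left(-303056\right) \left(- \frac{1}{59072}\right) - \frac{49}{75410} = \frac{1457}{284} - \frac{49}{75410} = \frac{54929227}{10708220}$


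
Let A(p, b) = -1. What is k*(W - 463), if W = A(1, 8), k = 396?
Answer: -183744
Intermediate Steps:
W = -1
k*(W - 463) = 396*(-1 - 463) = 396*(-464) = -183744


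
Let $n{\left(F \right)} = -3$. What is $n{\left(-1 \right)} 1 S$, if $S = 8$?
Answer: $-24$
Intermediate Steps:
$n{\left(-1 \right)} 1 S = \left(-3\right) 1 \cdot 8 = \left(-3\right) 8 = -24$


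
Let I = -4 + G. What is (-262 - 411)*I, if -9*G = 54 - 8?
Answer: 55186/9 ≈ 6131.8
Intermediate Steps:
G = -46/9 (G = -(54 - 8)/9 = -⅑*46 = -46/9 ≈ -5.1111)
I = -82/9 (I = -4 - 46/9 = -82/9 ≈ -9.1111)
(-262 - 411)*I = (-262 - 411)*(-82/9) = -673*(-82/9) = 55186/9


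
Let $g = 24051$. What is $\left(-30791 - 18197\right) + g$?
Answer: $-24937$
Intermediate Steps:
$\left(-30791 - 18197\right) + g = \left(-30791 - 18197\right) + 24051 = -48988 + 24051 = -24937$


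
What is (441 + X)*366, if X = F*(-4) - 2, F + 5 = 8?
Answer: 156282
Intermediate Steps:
F = 3 (F = -5 + 8 = 3)
X = -14 (X = 3*(-4) - 2 = -12 - 2 = -14)
(441 + X)*366 = (441 - 14)*366 = 427*366 = 156282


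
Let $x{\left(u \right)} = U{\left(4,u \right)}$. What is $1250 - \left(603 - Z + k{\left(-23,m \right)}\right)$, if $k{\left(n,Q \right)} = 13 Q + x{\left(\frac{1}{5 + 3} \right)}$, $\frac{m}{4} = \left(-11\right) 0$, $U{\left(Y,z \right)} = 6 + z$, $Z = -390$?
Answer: $\frac{2007}{8} \approx 250.88$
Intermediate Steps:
$x{\left(u \right)} = 6 + u$
$m = 0$ ($m = 4 \left(\left(-11\right) 0\right) = 4 \cdot 0 = 0$)
$k{\left(n,Q \right)} = \frac{49}{8} + 13 Q$ ($k{\left(n,Q \right)} = 13 Q + \left(6 + \frac{1}{5 + 3}\right) = 13 Q + \left(6 + \frac{1}{8}\right) = 13 Q + \frac{49}{8} = \frac{49}{8} + 13 Q$)
$1250 - \left(603 - Z + k{\left(-23,m \right)}\right) = 1250 - \frac{7993}{8} = \frac{2007}{8}$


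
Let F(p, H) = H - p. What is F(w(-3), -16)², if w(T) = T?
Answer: 169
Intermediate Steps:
F(w(-3), -16)² = (-16 - 1*(-3))² = (-16 + 3)² = (-13)² = 169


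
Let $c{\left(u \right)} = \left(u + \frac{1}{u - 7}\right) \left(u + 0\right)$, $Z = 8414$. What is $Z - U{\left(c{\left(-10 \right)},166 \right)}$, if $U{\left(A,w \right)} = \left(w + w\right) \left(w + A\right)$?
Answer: $- \frac{1361586}{17} \approx -80093.0$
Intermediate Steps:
$c{\left(u \right)} = u \left(u + \frac{1}{-7 + u}\right)$ ($c{\left(u \right)} = \left(u + \frac{1}{-7 + u}\right) u = u \left(u + \frac{1}{-7 + u}\right)$)
$U{\left(A,w \right)} = 2 w \left(A + w\right)$
$Z - U{\left(c{\left(-10 \right)},166 \right)} = 8414 - 2 \cdot 166 \left(- \frac{10 \left(1 + \left(-10\right)^{2} - -70\right)}{-7 - 10} + 166\right) = 8414 - 2 \cdot 166 \left(- \frac{10 \left(1 + 100 + 70\right)}{-17} + 166\right) = 8414 - 2 \cdot 166 \left(\left(-10\right) \left(- \frac{1}{17}\right) 171 + 166\right) = 8414 - 2 \cdot 166 \left(\frac{1710}{17} + 166\right) = 8414 - 2 \cdot 166 \cdot \frac{4532}{17} = 8414 - \frac{1504624}{17} = - \frac{1361586}{17}$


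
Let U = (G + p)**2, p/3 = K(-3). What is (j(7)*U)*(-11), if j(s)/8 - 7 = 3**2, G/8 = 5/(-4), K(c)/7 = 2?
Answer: -1441792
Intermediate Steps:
K(c) = 14 (K(c) = 7*2 = 14)
G = -10 (G = 8*(5/(-4)) = 8*(5*(-1/4)) = 8*(-5/4) = -10)
p = 42 (p = 3*14 = 42)
j(s) = 128 (j(s) = 56 + 8*3**2 = 56 + 8*9 = 56 + 72 = 128)
U = 1024 (U = (-10 + 42)**2 = 32**2 = 1024)
(j(7)*U)*(-11) = (128*1024)*(-11) = 131072*(-11) = -1441792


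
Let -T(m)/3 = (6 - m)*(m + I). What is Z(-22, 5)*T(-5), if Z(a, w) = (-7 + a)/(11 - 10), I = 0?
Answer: -4785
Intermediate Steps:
Z(a, w) = -7 + a (Z(a, w) = (-7 + a)/1 = (-7 + a)*1 = -7 + a)
T(m) = -3*m*(6 - m) (T(m) = -3*(6 - m)*(m + 0) = -3*(6 - m)*m = -3*m*(6 - m))
Z(-22, 5)*T(-5) = (-7 - 22)*(3*(-5)*(-6 - 5)) = -87*(-5)*(-11) = -29*165 = -4785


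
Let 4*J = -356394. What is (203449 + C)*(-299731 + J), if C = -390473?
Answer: 72720448408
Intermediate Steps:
J = -178197/2 (J = (¼)*(-356394) = -178197/2 ≈ -89099.)
(203449 + C)*(-299731 + J) = (203449 - 390473)*(-299731 - 178197/2) = -187024*(-777659/2) = 72720448408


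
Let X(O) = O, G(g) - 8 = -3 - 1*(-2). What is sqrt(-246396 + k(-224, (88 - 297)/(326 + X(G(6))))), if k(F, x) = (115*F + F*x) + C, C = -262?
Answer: I*sqrt(3354729986)/111 ≈ 521.8*I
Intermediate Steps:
G(g) = 7 (G(g) = 8 + (-3 - 1*(-2)) = 8 + (-3 + 2) = 8 - 1 = 7)
k(F, x) = -262 + 115*F + F*x (k(F, x) = (115*F + F*x) - 262 = -262 + 115*F + F*x)
sqrt(-246396 + k(-224, (88 - 297)/(326 + X(G(6))))) = sqrt(-246396 + (-262 + 115*(-224) - 224*(88 - 297)/(326 + 7))) = sqrt(-246396 + (-262 - 25760 - (-46816)/333)) = sqrt(-246396 + (-262 - 25760 - 224*(-209/333))) = sqrt(-246396 + (-262 - 25760 + 46816/333)) = sqrt(-246396 - 8618510/333) = sqrt(-90668378/333) = I*sqrt(3354729986)/111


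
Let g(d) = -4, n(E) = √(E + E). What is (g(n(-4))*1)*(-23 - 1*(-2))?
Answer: 84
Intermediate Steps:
n(E) = √2*√E (n(E) = √(2*E) = √2*√E)
(g(n(-4))*1)*(-23 - 1*(-2)) = (-4*1)*(-23 - 1*(-2)) = -4*(-23 + 2) = -4*(-21) = 84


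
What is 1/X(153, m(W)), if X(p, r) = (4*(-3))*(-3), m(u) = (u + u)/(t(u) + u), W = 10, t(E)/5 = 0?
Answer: 1/36 ≈ 0.027778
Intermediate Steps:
t(E) = 0 (t(E) = 5*0 = 0)
m(u) = 2 (m(u) = (u + u)/(0 + u) = (2*u)/u = 2)
X(p, r) = 36 (X(p, r) = -12*(-3) = 36)
1/X(153, m(W)) = 1/36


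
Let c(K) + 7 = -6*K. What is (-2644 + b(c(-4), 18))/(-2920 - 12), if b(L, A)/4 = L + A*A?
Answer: 320/733 ≈ 0.43656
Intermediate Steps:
c(K) = -7 - 6*K
b(L, A) = 4*L + 4*A² (b(L, A) = 4*(L + A*A) = 4*(L + A²) = 4*L + 4*A²)
(-2644 + b(c(-4), 18))/(-2920 - 12) = (-2644 + (4*(-7 - 6*(-4)) + 4*18²))/(-2920 - 12) = (-2644 + (4*(-7 + 24) + 4*324))/(-2932) = (-2644 + (4*17 + 1296))*(-1/2932) = (-2644 + (68 + 1296))*(-1/2932) = (-2644 + 1364)*(-1/2932) = -1280*(-1/2932) = 320/733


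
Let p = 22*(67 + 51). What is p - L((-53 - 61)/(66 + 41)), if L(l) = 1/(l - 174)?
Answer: 48628379/18732 ≈ 2596.0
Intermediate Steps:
L(l) = 1/(-174 + l)
p = 2596 (p = 22*118 = 2596)
p - L((-53 - 61)/(66 + 41)) = 2596 - 1/(-174 + (-53 - 61)/(66 + 41)) = 2596 - 1/(-174 - 114/107) = 2596 - 1/(-18732/107) = 2596 - 1*(-107/18732) = 2596 + 107/18732 = 48628379/18732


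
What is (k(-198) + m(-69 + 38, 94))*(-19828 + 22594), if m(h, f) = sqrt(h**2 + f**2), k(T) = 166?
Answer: 459156 + 2766*sqrt(9797) ≈ 7.3293e+5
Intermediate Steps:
m(h, f) = sqrt(f**2 + h**2)
(k(-198) + m(-69 + 38, 94))*(-19828 + 22594) = (166 + sqrt(94**2 + (-69 + 38)**2))*(-19828 + 22594) = (166 + sqrt(8836 + (-31)**2))*2766 = (166 + sqrt(8836 + 961))*2766 = (166 + sqrt(9797))*2766 = 459156 + 2766*sqrt(9797)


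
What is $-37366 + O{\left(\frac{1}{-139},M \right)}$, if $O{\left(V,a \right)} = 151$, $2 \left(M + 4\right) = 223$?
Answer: $-37215$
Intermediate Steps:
$M = \frac{215}{2}$ ($M = -4 + \frac{1}{2} \cdot 223 = -4 + \frac{223}{2} = \frac{215}{2} \approx 107.5$)
$-37366 + O{\left(\frac{1}{-139},M \right)} = -37366 + 151 = -37215$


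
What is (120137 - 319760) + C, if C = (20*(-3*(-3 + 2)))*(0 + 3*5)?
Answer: -198723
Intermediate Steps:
C = 900 (C = (20*(-3*(-1)))*(0 + 15) = (20*3)*15 = 60*15 = 900)
(120137 - 319760) + C = (120137 - 319760) + 900 = -199623 + 900 = -198723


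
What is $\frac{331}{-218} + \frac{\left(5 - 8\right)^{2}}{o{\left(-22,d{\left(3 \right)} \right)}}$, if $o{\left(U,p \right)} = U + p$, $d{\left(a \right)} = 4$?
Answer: $- \frac{220}{109} \approx -2.0183$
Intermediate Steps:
$\frac{331}{-218} + \frac{\left(5 - 8\right)^{2}}{o{\left(-22,d{\left(3 \right)} \right)}} = \frac{331}{-218} + \frac{\left(5 - 8\right)^{2}}{-22 + 4} = 331 \left(- \frac{1}{218}\right) + \frac{\left(-3\right)^{2}}{-18} = - \frac{331}{218} + 9 \left(- \frac{1}{18}\right) = - \frac{331}{218} - \frac{1}{2} = - \frac{220}{109}$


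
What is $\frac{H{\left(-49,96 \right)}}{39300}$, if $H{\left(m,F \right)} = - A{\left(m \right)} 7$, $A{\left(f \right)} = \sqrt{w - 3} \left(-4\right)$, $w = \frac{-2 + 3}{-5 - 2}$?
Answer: $\frac{i \sqrt{154}}{9825} \approx 0.0012631 i$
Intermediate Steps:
$w = - \frac{1}{7}$ ($w = 1 \frac{1}{-7} = 1 \left(- \frac{1}{7}\right) = - \frac{1}{7} \approx -0.14286$)
$A{\left(f \right)} = - \frac{4 i \sqrt{154}}{7}$ ($A{\left(f \right)} = \sqrt{- \frac{1}{7} - 3} \left(-4\right) = \sqrt{- \frac{22}{7}} \left(-4\right) = \frac{i \sqrt{154}}{7} \left(-4\right) = - \frac{4 i \sqrt{154}}{7}$)
$H{\left(m,F \right)} = 4 i \sqrt{154}$ ($H{\left(m,F \right)} = - \frac{\left(-4\right) i \sqrt{154}}{7} \cdot 7 = \frac{4 i \sqrt{154}}{7} \cdot 7 = 4 i \sqrt{154}$)
$\frac{H{\left(-49,96 \right)}}{39300} = \frac{4 i \sqrt{154}}{39300} = 4 i \sqrt{154} \cdot \frac{1}{39300} = \frac{i \sqrt{154}}{9825}$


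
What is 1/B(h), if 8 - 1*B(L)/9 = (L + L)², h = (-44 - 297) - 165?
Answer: -1/9217224 ≈ -1.0849e-7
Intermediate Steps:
h = -506 (h = -341 - 165 = -506)
B(L) = 72 - 36*L² (B(L) = 72 - 9*(L + L)² = 72 - 9*4*L² = 72 - 36*L²)
1/B(h) = 1/(72 - 36*(-506)²) = 1/(72 - 36*256036) = 1/(72 - 9217296) = 1/(-9217224) = -1/9217224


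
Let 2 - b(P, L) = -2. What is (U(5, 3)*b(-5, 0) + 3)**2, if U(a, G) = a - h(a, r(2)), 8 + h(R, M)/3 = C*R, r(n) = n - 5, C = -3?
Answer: 89401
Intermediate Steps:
r(n) = -5 + n
h(R, M) = -24 - 9*R (h(R, M) = -24 + 3*(-3*R) = -24 - 9*R)
b(P, L) = 4 (b(P, L) = 2 - 1*(-2) = 2 + 2 = 4)
U(a, G) = 24 + 10*a (U(a, G) = a - (-24 - 9*a) = a + (24 + 9*a) = 24 + 10*a)
(U(5, 3)*b(-5, 0) + 3)**2 = ((24 + 10*5)*4 + 3)**2 = ((24 + 50)*4 + 3)**2 = (74*4 + 3)**2 = (296 + 3)**2 = 299**2 = 89401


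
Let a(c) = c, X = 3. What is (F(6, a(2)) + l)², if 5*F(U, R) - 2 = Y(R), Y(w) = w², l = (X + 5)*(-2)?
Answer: 5476/25 ≈ 219.04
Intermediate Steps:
l = -16 (l = (3 + 5)*(-2) = 8*(-2) = -16)
F(U, R) = ⅖ + R²/5
(F(6, a(2)) + l)² = ((⅖ + (⅕)*2²) - 16)² = ((⅖ + (⅕)*4) - 16)² = ((⅖ + ⅘) - 16)² = (6/5 - 16)² = (-74/5)² = 5476/25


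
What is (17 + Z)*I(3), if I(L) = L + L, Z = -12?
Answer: 30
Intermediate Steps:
I(L) = 2*L
(17 + Z)*I(3) = (17 - 12)*(2*3) = 5*6 = 30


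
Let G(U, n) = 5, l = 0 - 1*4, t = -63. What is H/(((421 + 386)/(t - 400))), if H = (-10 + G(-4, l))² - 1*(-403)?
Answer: -198164/807 ≈ -245.56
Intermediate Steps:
l = -4 (l = 0 - 4 = -4)
H = 428 (H = (-10 + 5)² - 1*(-403) = (-5)² + 403 = 25 + 403 = 428)
H/(((421 + 386)/(t - 400))) = 428/(((421 + 386)/(-63 - 400))) = 428/((807/(-463))) = 428/((807*(-1/463))) = 428/(-807/463) = 428*(-463/807) = -198164/807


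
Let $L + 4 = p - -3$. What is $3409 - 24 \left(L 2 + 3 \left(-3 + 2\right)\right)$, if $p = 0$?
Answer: $3529$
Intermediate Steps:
$L = -1$ ($L = -4 + \left(0 - -3\right) = -4 + \left(0 + 3\right) = -4 + 3 = -1$)
$3409 - 24 \left(L 2 + 3 \left(-3 + 2\right)\right) = 3409 - 24 \left(\left(-1\right) 2 + 3 \left(-3 + 2\right)\right) = 3409 - 24 \left(-2 + 3 \left(-1\right)\right) = 3409 - 24 \left(-2 - 3\right) = 3409 - -120 = 3409 + 120 = 3529$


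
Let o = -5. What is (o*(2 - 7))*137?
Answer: 3425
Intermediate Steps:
(o*(2 - 7))*137 = -5*(2 - 7)*137 = -5*(-5)*137 = 25*137 = 3425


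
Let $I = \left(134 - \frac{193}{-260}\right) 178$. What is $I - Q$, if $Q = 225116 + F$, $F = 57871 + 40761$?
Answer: $- \frac{38969303}{130} \approx -2.9976 \cdot 10^{5}$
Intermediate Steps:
$I = \frac{3117937}{130}$ ($I = \left(134 - - \frac{193}{260}\right) 178 = \left(134 + \frac{193}{260}\right) 178 = \frac{35033}{260} \cdot 178 = \frac{3117937}{130} \approx 23984.0$)
$F = 98632$
$Q = 323748$ ($Q = 225116 + 98632 = 323748$)
$I - Q = \frac{3117937}{130} - 323748 = - \frac{38969303}{130}$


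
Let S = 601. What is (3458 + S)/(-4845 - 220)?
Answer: -4059/5065 ≈ -0.80138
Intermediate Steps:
(3458 + S)/(-4845 - 220) = (3458 + 601)/(-4845 - 220) = 4059/(-5065) = 4059*(-1/5065) = -4059/5065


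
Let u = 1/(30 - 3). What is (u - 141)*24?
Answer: -30448/9 ≈ -3383.1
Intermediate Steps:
u = 1/27 ≈ 0.037037
(u - 141)*24 = (1/27 - 141)*24 = -3806/27*24 = -30448/9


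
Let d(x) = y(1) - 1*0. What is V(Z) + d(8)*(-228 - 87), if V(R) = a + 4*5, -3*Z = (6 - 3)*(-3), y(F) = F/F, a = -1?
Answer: -296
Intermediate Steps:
y(F) = 1
d(x) = 1 (d(x) = 1 - 1*0 = 1 + 0 = 1)
Z = 3 (Z = -(6 - 3)*(-3)/3 = -(-3) = -⅓*(-9) = 3)
V(R) = 19 (V(R) = -1 + 4*5 = -1 + 20 = 19)
V(Z) + d(8)*(-228 - 87) = 19 + 1*(-228 - 87) = 19 + 1*(-315) = 19 - 315 = -296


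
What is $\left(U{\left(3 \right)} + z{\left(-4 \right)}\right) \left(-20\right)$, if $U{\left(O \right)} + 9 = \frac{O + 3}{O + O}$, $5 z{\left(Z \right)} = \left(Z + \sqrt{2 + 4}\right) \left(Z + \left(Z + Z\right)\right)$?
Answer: $-32 + 48 \sqrt{6} \approx 85.576$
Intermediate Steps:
$z{\left(Z \right)} = \frac{3 Z \left(Z + \sqrt{6}\right)}{5}$ ($z{\left(Z \right)} = \frac{\left(Z + \sqrt{2 + 4}\right) \left(Z + \left(Z + Z\right)\right)}{5} = \frac{\left(Z + \sqrt{6}\right) \left(Z + 2 Z\right)}{5} = \frac{\left(Z + \sqrt{6}\right) 3 Z}{5} = \frac{3 Z \left(Z + \sqrt{6}\right)}{5}$)
$U{\left(O \right)} = -9 + \frac{3 + O}{2 O}$ ($U{\left(O \right)} = -9 + \frac{O + 3}{O + O} = -9 + \frac{3 + O}{2 O}$)
$\left(U{\left(3 \right)} + z{\left(-4 \right)}\right) \left(-20\right) = \left(\frac{3 - 51}{2 \cdot 3} + \frac{3}{5} \left(-4\right) \left(-4 + \sqrt{6}\right)\right) \left(-20\right) = \left(\frac{1}{2} \cdot \frac{1}{3} \left(3 - 51\right) + \left(\frac{48}{5} - \frac{12 \sqrt{6}}{5}\right)\right) \left(-20\right) = \left(\frac{1}{2} \cdot \frac{1}{3} \left(-48\right) + \left(\frac{48}{5} - \frac{12 \sqrt{6}}{5}\right)\right) \left(-20\right) = \left(-8 + \left(\frac{48}{5} - \frac{12 \sqrt{6}}{5}\right)\right) \left(-20\right) = \left(\frac{8}{5} - \frac{12 \sqrt{6}}{5}\right) \left(-20\right) = -32 + 48 \sqrt{6}$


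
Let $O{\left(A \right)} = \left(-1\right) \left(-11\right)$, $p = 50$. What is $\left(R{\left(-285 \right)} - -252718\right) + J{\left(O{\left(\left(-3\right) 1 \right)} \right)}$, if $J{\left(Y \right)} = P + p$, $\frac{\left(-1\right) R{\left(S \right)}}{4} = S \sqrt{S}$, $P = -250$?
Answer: $252518 + 1140 i \sqrt{285} \approx 2.5252 \cdot 10^{5} + 19245.0 i$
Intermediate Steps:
$O{\left(A \right)} = 11$
$R{\left(S \right)} = - 4 S^{\frac{3}{2}}$ ($R{\left(S \right)} = - 4 S \sqrt{S} = - 4 S^{\frac{3}{2}}$)
$J{\left(Y \right)} = -200$ ($J{\left(Y \right)} = -250 + 50 = -200$)
$\left(R{\left(-285 \right)} - -252718\right) + J{\left(O{\left(\left(-3\right) 1 \right)} \right)} = \left(- 4 \left(-285\right)^{\frac{3}{2}} - -252718\right) - 200 = \left(- 4 \left(- 285 i \sqrt{285}\right) + 252718\right) - 200 = \left(1140 i \sqrt{285} + 252718\right) - 200 = \left(252718 + 1140 i \sqrt{285}\right) - 200 = 252518 + 1140 i \sqrt{285}$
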